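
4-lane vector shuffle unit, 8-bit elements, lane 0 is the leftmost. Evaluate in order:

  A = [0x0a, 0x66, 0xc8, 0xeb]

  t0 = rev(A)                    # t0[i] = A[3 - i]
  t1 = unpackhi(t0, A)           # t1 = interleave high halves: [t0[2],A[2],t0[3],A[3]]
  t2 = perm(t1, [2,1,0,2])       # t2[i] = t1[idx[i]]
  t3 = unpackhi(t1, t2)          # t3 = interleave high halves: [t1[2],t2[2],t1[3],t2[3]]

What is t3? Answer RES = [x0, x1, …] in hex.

→ t0 |eb|c8|66|0a|
→ t1 |66|c8|0a|eb|
→ t2 |0a|c8|66|0a|
→ t3 |0a|66|eb|0a|

RES = [ 0x0a  0x66  0xeb  0x0a ]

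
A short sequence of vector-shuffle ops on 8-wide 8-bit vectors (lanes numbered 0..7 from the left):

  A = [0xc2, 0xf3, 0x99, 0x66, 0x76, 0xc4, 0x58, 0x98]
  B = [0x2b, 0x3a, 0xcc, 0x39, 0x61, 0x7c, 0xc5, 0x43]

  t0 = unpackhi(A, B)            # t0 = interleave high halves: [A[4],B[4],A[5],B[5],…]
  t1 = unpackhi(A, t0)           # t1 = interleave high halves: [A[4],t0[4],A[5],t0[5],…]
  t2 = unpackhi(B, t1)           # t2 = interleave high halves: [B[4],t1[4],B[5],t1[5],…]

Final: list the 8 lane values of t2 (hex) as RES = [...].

RES = [ 0x61  0x58  0x7c  0x98  0xc5  0x98  0x43  0x43 ]

t0 = [0x76, 0x61, 0xc4, 0x7c, 0x58, 0xc5, 0x98, 0x43]
t1 = [0x76, 0x58, 0xc4, 0xc5, 0x58, 0x98, 0x98, 0x43]
t2 = [0x61, 0x58, 0x7c, 0x98, 0xc5, 0x98, 0x43, 0x43]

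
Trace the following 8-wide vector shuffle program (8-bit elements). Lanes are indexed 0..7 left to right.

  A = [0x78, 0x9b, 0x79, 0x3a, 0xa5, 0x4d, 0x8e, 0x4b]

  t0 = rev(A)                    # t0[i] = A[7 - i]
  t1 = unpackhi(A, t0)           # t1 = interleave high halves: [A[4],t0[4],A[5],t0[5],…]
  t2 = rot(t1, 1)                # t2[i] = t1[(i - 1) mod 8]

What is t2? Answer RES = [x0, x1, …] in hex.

RES = [ 0x78  0xa5  0x3a  0x4d  0x79  0x8e  0x9b  0x4b ]

  t0: 4b 8e 4d a5 3a 79 9b 78
  t1: a5 3a 4d 79 8e 9b 4b 78
  t2: 78 a5 3a 4d 79 8e 9b 4b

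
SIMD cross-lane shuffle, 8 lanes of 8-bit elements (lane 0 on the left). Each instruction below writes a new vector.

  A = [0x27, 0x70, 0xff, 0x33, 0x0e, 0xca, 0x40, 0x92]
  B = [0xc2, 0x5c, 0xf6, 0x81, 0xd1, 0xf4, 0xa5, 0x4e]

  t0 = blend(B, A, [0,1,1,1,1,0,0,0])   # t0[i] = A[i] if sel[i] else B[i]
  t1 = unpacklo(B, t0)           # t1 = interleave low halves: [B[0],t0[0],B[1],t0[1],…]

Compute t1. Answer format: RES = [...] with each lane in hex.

t0 = [0xc2, 0x70, 0xff, 0x33, 0x0e, 0xf4, 0xa5, 0x4e]
t1 = [0xc2, 0xc2, 0x5c, 0x70, 0xf6, 0xff, 0x81, 0x33]

RES = [ 0xc2  0xc2  0x5c  0x70  0xf6  0xff  0x81  0x33 ]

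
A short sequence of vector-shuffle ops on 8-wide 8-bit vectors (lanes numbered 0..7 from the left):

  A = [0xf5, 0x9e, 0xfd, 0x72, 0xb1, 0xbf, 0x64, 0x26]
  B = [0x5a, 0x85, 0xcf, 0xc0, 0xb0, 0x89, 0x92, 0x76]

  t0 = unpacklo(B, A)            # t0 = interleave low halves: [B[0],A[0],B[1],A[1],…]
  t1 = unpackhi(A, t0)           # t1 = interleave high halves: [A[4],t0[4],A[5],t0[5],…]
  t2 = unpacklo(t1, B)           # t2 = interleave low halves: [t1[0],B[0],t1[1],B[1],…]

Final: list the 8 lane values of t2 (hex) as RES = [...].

t0 = [0x5a, 0xf5, 0x85, 0x9e, 0xcf, 0xfd, 0xc0, 0x72]
t1 = [0xb1, 0xcf, 0xbf, 0xfd, 0x64, 0xc0, 0x26, 0x72]
t2 = [0xb1, 0x5a, 0xcf, 0x85, 0xbf, 0xcf, 0xfd, 0xc0]

RES = [0xb1, 0x5a, 0xcf, 0x85, 0xbf, 0xcf, 0xfd, 0xc0]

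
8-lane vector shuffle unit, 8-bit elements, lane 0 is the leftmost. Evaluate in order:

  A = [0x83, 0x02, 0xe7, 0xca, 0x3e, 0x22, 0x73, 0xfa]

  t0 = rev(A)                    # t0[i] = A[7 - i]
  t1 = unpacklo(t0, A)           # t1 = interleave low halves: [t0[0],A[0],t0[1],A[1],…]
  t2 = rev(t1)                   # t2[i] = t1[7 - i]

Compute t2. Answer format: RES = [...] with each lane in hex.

RES = [ 0xca  0x3e  0xe7  0x22  0x02  0x73  0x83  0xfa ]

→ t0 |fa|73|22|3e|ca|e7|02|83|
→ t1 |fa|83|73|02|22|e7|3e|ca|
→ t2 |ca|3e|e7|22|02|73|83|fa|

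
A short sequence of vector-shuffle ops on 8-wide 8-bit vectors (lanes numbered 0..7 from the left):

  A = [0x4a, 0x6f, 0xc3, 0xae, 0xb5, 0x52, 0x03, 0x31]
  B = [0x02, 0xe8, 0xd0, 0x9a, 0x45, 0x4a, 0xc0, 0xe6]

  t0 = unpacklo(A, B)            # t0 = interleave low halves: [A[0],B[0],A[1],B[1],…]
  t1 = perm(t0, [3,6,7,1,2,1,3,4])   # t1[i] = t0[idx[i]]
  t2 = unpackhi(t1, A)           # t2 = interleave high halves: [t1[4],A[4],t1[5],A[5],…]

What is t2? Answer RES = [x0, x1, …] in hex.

t0 = [0x4a, 0x02, 0x6f, 0xe8, 0xc3, 0xd0, 0xae, 0x9a]
t1 = [0xe8, 0xae, 0x9a, 0x02, 0x6f, 0x02, 0xe8, 0xc3]
t2 = [0x6f, 0xb5, 0x02, 0x52, 0xe8, 0x03, 0xc3, 0x31]

RES = [0x6f, 0xb5, 0x02, 0x52, 0xe8, 0x03, 0xc3, 0x31]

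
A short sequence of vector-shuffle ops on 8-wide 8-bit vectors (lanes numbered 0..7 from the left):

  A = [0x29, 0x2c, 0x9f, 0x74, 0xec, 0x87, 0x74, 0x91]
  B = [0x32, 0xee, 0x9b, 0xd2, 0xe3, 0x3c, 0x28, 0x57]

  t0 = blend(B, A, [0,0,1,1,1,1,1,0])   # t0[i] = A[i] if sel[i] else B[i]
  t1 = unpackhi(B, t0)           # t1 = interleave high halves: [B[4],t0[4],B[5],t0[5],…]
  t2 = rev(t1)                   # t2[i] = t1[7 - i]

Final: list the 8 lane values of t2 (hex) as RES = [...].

RES = [ 0x57  0x57  0x74  0x28  0x87  0x3c  0xec  0xe3 ]

  t0: 32 ee 9f 74 ec 87 74 57
  t1: e3 ec 3c 87 28 74 57 57
  t2: 57 57 74 28 87 3c ec e3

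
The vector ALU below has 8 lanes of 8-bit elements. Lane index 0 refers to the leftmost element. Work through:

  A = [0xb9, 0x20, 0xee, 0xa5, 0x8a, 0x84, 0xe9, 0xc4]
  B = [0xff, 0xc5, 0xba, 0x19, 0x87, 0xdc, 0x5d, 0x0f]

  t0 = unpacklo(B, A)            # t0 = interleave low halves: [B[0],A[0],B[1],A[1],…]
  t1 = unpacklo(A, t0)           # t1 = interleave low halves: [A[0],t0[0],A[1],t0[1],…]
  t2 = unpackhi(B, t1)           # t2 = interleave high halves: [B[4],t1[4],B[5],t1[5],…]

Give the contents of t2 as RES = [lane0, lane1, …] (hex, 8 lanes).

t0 = [0xff, 0xb9, 0xc5, 0x20, 0xba, 0xee, 0x19, 0xa5]
t1 = [0xb9, 0xff, 0x20, 0xb9, 0xee, 0xc5, 0xa5, 0x20]
t2 = [0x87, 0xee, 0xdc, 0xc5, 0x5d, 0xa5, 0x0f, 0x20]

RES = [ 0x87  0xee  0xdc  0xc5  0x5d  0xa5  0x0f  0x20 ]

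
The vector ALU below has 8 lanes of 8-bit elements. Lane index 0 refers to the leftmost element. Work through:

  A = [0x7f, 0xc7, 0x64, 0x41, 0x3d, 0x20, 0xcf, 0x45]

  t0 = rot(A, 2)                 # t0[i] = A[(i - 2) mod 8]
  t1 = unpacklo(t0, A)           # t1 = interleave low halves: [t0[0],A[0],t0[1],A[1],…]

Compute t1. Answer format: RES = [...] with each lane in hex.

RES = [0xcf, 0x7f, 0x45, 0xc7, 0x7f, 0x64, 0xc7, 0x41]

→ t0 |cf|45|7f|c7|64|41|3d|20|
→ t1 |cf|7f|45|c7|7f|64|c7|41|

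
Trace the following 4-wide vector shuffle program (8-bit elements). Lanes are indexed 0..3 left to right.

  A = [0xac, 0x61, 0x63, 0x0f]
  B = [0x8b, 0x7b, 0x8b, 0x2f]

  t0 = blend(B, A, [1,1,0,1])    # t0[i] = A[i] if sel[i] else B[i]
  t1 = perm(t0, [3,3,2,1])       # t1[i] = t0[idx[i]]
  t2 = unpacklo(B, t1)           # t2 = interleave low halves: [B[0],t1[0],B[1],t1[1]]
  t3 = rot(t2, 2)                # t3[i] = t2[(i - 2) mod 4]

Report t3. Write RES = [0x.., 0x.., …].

t0 = [0xac, 0x61, 0x8b, 0x0f]
t1 = [0x0f, 0x0f, 0x8b, 0x61]
t2 = [0x8b, 0x0f, 0x7b, 0x0f]
t3 = [0x7b, 0x0f, 0x8b, 0x0f]

RES = [ 0x7b  0x0f  0x8b  0x0f ]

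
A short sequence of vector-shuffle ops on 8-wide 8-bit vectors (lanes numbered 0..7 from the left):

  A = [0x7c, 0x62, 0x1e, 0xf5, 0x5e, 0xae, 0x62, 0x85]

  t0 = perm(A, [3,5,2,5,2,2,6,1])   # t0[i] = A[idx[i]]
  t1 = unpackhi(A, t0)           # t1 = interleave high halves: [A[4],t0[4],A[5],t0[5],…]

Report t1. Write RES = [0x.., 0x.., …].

t0 = [0xf5, 0xae, 0x1e, 0xae, 0x1e, 0x1e, 0x62, 0x62]
t1 = [0x5e, 0x1e, 0xae, 0x1e, 0x62, 0x62, 0x85, 0x62]

RES = [0x5e, 0x1e, 0xae, 0x1e, 0x62, 0x62, 0x85, 0x62]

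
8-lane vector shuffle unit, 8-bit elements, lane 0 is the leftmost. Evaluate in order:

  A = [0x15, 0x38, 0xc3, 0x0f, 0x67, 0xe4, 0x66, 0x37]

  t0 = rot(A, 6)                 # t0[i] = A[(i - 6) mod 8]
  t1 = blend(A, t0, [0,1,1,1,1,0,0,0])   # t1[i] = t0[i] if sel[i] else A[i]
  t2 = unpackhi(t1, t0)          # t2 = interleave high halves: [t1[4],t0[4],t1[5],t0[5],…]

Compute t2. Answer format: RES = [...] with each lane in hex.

  t0: c3 0f 67 e4 66 37 15 38
  t1: 15 0f 67 e4 66 e4 66 37
  t2: 66 66 e4 37 66 15 37 38

RES = [ 0x66  0x66  0xe4  0x37  0x66  0x15  0x37  0x38 ]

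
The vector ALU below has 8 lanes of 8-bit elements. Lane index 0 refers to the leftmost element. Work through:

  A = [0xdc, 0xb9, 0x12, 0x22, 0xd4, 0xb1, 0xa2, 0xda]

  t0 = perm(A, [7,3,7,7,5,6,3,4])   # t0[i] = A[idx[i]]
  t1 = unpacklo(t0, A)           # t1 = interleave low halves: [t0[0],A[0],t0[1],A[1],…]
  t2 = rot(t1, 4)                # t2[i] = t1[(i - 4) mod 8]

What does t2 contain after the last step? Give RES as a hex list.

RES = [0xda, 0x12, 0xda, 0x22, 0xda, 0xdc, 0x22, 0xb9]

→ t0 |da|22|da|da|b1|a2|22|d4|
→ t1 |da|dc|22|b9|da|12|da|22|
→ t2 |da|12|da|22|da|dc|22|b9|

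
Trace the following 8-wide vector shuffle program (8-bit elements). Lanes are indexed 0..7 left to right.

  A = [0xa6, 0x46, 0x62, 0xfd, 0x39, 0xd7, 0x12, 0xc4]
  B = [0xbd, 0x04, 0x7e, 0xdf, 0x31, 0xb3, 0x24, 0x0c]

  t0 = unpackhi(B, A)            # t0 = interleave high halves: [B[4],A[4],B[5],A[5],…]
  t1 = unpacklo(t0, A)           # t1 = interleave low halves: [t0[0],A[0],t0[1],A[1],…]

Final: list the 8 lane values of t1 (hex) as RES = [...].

→ t0 |31|39|b3|d7|24|12|0c|c4|
→ t1 |31|a6|39|46|b3|62|d7|fd|

RES = [0x31, 0xa6, 0x39, 0x46, 0xb3, 0x62, 0xd7, 0xfd]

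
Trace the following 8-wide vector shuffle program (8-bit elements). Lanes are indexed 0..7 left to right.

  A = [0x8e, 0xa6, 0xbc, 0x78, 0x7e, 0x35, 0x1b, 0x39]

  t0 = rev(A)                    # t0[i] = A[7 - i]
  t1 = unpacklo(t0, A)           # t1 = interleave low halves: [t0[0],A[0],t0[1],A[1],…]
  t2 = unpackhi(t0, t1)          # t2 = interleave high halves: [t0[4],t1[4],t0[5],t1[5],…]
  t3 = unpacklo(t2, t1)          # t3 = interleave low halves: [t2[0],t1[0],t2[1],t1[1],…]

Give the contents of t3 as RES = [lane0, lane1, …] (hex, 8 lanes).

RES = [ 0x78  0x39  0x35  0x8e  0xbc  0x1b  0xbc  0xa6 ]

t0 = [0x39, 0x1b, 0x35, 0x7e, 0x78, 0xbc, 0xa6, 0x8e]
t1 = [0x39, 0x8e, 0x1b, 0xa6, 0x35, 0xbc, 0x7e, 0x78]
t2 = [0x78, 0x35, 0xbc, 0xbc, 0xa6, 0x7e, 0x8e, 0x78]
t3 = [0x78, 0x39, 0x35, 0x8e, 0xbc, 0x1b, 0xbc, 0xa6]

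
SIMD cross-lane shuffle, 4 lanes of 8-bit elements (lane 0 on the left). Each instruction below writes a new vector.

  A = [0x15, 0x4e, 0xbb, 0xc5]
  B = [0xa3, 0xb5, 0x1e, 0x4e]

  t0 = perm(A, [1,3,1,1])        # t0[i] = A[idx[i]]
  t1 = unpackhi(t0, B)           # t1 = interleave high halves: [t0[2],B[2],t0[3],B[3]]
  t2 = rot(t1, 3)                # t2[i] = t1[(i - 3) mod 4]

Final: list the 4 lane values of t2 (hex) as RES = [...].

  t0: 4e c5 4e 4e
  t1: 4e 1e 4e 4e
  t2: 1e 4e 4e 4e

RES = [ 0x1e  0x4e  0x4e  0x4e ]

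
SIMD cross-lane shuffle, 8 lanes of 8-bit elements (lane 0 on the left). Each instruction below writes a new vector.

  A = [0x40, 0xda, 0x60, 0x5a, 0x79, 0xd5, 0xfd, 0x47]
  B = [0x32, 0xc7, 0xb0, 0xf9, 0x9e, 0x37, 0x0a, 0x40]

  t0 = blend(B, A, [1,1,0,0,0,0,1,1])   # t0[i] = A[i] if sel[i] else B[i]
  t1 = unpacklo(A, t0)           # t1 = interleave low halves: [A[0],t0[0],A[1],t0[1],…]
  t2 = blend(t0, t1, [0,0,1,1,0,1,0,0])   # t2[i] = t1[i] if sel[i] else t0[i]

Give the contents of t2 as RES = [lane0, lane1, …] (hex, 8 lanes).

RES = [ 0x40  0xda  0xda  0xda  0x9e  0xb0  0xfd  0x47 ]

  t0: 40 da b0 f9 9e 37 fd 47
  t1: 40 40 da da 60 b0 5a f9
  t2: 40 da da da 9e b0 fd 47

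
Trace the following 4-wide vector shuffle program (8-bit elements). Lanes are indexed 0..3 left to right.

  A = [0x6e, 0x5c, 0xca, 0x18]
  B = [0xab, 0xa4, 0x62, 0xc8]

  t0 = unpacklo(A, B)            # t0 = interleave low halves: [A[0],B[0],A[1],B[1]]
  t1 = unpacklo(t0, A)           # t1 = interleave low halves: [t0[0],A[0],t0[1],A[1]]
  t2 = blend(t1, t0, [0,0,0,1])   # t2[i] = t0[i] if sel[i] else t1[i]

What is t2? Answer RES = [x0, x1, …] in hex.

  t0: 6e ab 5c a4
  t1: 6e 6e ab 5c
  t2: 6e 6e ab a4

RES = [ 0x6e  0x6e  0xab  0xa4 ]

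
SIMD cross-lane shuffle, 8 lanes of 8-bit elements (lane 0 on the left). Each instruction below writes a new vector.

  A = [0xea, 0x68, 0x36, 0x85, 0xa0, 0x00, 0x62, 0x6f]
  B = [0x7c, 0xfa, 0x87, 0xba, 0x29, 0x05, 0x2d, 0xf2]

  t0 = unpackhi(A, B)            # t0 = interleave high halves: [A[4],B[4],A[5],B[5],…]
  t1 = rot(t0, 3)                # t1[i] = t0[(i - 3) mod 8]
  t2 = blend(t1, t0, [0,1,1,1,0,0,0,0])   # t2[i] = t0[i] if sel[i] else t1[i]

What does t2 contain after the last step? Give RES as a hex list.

RES = [0x2d, 0x29, 0x00, 0x05, 0x29, 0x00, 0x05, 0x62]

→ t0 |a0|29|00|05|62|2d|6f|f2|
→ t1 |2d|6f|f2|a0|29|00|05|62|
→ t2 |2d|29|00|05|29|00|05|62|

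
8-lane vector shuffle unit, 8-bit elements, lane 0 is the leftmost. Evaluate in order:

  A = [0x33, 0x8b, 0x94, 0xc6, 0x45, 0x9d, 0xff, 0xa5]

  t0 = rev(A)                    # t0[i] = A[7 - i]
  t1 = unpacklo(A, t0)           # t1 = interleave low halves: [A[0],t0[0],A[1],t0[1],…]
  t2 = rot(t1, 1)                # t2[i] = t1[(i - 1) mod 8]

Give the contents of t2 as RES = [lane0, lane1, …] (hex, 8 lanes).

  t0: a5 ff 9d 45 c6 94 8b 33
  t1: 33 a5 8b ff 94 9d c6 45
  t2: 45 33 a5 8b ff 94 9d c6

RES = [ 0x45  0x33  0xa5  0x8b  0xff  0x94  0x9d  0xc6 ]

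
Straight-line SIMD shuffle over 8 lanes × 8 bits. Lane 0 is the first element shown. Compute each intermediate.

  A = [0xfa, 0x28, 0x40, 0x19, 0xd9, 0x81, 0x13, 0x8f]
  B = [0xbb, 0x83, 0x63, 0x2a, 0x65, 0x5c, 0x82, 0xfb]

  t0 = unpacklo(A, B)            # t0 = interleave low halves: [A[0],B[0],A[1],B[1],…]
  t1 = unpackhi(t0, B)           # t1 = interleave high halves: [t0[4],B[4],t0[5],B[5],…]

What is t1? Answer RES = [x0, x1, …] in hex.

RES = [ 0x40  0x65  0x63  0x5c  0x19  0x82  0x2a  0xfb ]

→ t0 |fa|bb|28|83|40|63|19|2a|
→ t1 |40|65|63|5c|19|82|2a|fb|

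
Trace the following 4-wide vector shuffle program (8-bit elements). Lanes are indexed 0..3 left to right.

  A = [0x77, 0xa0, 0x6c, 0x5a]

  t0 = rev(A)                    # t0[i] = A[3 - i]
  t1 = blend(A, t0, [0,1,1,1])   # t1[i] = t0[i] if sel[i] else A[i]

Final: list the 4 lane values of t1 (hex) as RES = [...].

→ t0 |5a|6c|a0|77|
→ t1 |77|6c|a0|77|

RES = [ 0x77  0x6c  0xa0  0x77 ]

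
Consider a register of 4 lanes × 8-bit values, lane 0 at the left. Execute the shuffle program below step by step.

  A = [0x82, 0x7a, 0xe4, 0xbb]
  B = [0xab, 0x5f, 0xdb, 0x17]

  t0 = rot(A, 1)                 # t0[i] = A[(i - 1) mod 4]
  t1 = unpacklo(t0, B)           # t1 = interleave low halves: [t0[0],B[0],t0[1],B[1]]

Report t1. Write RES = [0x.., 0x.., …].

  t0: bb 82 7a e4
  t1: bb ab 82 5f

RES = [0xbb, 0xab, 0x82, 0x5f]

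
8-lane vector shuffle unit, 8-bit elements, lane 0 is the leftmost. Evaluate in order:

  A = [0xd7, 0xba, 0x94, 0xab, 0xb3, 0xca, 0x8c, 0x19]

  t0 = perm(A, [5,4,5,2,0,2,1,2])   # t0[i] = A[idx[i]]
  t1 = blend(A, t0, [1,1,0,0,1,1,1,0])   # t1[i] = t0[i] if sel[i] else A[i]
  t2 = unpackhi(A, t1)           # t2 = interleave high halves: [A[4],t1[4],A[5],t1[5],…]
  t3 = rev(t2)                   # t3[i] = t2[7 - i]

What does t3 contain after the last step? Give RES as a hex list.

RES = [ 0x19  0x19  0xba  0x8c  0x94  0xca  0xd7  0xb3 ]

t0 = [0xca, 0xb3, 0xca, 0x94, 0xd7, 0x94, 0xba, 0x94]
t1 = [0xca, 0xb3, 0x94, 0xab, 0xd7, 0x94, 0xba, 0x19]
t2 = [0xb3, 0xd7, 0xca, 0x94, 0x8c, 0xba, 0x19, 0x19]
t3 = [0x19, 0x19, 0xba, 0x8c, 0x94, 0xca, 0xd7, 0xb3]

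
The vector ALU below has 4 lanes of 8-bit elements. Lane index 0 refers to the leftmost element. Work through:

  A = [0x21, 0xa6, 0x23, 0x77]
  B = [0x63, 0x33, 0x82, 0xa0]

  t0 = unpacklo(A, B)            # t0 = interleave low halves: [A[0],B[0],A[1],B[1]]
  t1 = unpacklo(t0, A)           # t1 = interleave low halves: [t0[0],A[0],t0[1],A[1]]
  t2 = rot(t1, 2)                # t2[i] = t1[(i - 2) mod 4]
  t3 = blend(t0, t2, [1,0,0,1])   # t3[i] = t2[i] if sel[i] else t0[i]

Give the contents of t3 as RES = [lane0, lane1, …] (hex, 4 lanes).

RES = [0x63, 0x63, 0xa6, 0x21]

  t0: 21 63 a6 33
  t1: 21 21 63 a6
  t2: 63 a6 21 21
  t3: 63 63 a6 21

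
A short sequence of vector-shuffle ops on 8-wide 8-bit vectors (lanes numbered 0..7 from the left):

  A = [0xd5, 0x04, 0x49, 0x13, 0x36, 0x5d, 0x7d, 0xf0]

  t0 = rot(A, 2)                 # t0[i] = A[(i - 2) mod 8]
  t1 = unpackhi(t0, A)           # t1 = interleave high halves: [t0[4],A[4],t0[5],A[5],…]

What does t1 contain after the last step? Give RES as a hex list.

t0 = [0x7d, 0xf0, 0xd5, 0x04, 0x49, 0x13, 0x36, 0x5d]
t1 = [0x49, 0x36, 0x13, 0x5d, 0x36, 0x7d, 0x5d, 0xf0]

RES = [ 0x49  0x36  0x13  0x5d  0x36  0x7d  0x5d  0xf0 ]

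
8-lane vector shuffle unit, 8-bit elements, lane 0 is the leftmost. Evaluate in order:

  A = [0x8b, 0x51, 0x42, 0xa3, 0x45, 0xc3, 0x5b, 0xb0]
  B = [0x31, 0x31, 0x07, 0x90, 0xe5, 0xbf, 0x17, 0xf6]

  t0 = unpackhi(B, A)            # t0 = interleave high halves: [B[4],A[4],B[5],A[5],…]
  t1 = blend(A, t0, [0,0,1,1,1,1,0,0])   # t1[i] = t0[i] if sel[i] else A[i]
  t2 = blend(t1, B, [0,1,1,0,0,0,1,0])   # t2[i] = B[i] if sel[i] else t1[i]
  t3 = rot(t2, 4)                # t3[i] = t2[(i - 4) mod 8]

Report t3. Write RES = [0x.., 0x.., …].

RES = [0x17, 0x5b, 0x17, 0xb0, 0x8b, 0x31, 0x07, 0xc3]

t0 = [0xe5, 0x45, 0xbf, 0xc3, 0x17, 0x5b, 0xf6, 0xb0]
t1 = [0x8b, 0x51, 0xbf, 0xc3, 0x17, 0x5b, 0x5b, 0xb0]
t2 = [0x8b, 0x31, 0x07, 0xc3, 0x17, 0x5b, 0x17, 0xb0]
t3 = [0x17, 0x5b, 0x17, 0xb0, 0x8b, 0x31, 0x07, 0xc3]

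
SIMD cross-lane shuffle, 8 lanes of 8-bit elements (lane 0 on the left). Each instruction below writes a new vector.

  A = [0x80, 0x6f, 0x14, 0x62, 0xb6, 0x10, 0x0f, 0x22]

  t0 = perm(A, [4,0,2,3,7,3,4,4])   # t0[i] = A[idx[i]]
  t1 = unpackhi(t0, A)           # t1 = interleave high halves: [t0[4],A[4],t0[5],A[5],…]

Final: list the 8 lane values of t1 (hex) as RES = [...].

→ t0 |b6|80|14|62|22|62|b6|b6|
→ t1 |22|b6|62|10|b6|0f|b6|22|

RES = [0x22, 0xb6, 0x62, 0x10, 0xb6, 0x0f, 0xb6, 0x22]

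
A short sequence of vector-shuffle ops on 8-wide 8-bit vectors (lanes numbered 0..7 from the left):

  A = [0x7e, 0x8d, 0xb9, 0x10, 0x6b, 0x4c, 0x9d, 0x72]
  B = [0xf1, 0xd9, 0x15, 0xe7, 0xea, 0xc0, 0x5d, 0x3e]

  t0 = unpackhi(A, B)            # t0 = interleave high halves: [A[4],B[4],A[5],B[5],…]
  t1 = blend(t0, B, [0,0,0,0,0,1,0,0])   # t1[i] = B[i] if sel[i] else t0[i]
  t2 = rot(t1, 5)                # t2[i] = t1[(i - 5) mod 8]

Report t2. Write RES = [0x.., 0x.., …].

t0 = [0x6b, 0xea, 0x4c, 0xc0, 0x9d, 0x5d, 0x72, 0x3e]
t1 = [0x6b, 0xea, 0x4c, 0xc0, 0x9d, 0xc0, 0x72, 0x3e]
t2 = [0xc0, 0x9d, 0xc0, 0x72, 0x3e, 0x6b, 0xea, 0x4c]

RES = [0xc0, 0x9d, 0xc0, 0x72, 0x3e, 0x6b, 0xea, 0x4c]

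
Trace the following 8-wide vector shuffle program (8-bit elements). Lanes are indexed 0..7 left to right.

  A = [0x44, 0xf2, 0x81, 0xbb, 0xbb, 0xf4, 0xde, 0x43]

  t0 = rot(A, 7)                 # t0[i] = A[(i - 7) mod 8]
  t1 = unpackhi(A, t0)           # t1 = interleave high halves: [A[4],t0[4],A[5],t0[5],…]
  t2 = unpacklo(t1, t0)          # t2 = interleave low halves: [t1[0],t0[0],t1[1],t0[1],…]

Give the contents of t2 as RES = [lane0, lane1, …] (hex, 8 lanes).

t0 = [0xf2, 0x81, 0xbb, 0xbb, 0xf4, 0xde, 0x43, 0x44]
t1 = [0xbb, 0xf4, 0xf4, 0xde, 0xde, 0x43, 0x43, 0x44]
t2 = [0xbb, 0xf2, 0xf4, 0x81, 0xf4, 0xbb, 0xde, 0xbb]

RES = [0xbb, 0xf2, 0xf4, 0x81, 0xf4, 0xbb, 0xde, 0xbb]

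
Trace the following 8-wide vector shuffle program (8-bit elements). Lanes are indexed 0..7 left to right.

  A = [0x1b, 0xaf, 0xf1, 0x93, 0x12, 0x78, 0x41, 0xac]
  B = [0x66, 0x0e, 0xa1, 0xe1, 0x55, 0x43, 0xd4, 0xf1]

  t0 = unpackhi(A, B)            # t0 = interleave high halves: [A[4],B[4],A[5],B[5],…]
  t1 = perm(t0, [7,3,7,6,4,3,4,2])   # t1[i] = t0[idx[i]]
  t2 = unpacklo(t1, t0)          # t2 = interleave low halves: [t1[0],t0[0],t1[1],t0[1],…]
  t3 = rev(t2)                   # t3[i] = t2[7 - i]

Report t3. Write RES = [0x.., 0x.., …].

RES = [0x43, 0xac, 0x78, 0xf1, 0x55, 0x43, 0x12, 0xf1]

→ t0 |12|55|78|43|41|d4|ac|f1|
→ t1 |f1|43|f1|ac|41|43|41|78|
→ t2 |f1|12|43|55|f1|78|ac|43|
→ t3 |43|ac|78|f1|55|43|12|f1|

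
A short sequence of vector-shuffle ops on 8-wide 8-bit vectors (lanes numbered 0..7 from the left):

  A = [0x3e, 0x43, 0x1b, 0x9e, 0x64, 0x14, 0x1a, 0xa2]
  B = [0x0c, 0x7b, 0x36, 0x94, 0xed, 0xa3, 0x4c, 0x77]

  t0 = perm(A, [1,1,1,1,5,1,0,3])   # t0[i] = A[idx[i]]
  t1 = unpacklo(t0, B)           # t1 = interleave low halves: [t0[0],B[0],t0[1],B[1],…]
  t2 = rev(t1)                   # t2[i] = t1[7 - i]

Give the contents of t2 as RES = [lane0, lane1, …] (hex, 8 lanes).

RES = [ 0x94  0x43  0x36  0x43  0x7b  0x43  0x0c  0x43 ]

  t0: 43 43 43 43 14 43 3e 9e
  t1: 43 0c 43 7b 43 36 43 94
  t2: 94 43 36 43 7b 43 0c 43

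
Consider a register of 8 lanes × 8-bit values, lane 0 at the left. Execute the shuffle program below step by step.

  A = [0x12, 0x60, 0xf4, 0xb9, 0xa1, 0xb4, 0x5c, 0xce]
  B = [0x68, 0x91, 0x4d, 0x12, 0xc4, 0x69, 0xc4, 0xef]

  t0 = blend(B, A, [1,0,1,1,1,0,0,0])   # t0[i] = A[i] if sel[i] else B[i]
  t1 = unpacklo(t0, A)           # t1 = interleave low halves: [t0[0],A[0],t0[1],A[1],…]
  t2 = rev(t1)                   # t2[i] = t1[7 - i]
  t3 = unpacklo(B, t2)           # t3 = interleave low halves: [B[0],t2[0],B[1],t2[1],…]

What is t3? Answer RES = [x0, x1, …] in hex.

RES = [ 0x68  0xb9  0x91  0xb9  0x4d  0xf4  0x12  0xf4 ]

t0 = [0x12, 0x91, 0xf4, 0xb9, 0xa1, 0x69, 0xc4, 0xef]
t1 = [0x12, 0x12, 0x91, 0x60, 0xf4, 0xf4, 0xb9, 0xb9]
t2 = [0xb9, 0xb9, 0xf4, 0xf4, 0x60, 0x91, 0x12, 0x12]
t3 = [0x68, 0xb9, 0x91, 0xb9, 0x4d, 0xf4, 0x12, 0xf4]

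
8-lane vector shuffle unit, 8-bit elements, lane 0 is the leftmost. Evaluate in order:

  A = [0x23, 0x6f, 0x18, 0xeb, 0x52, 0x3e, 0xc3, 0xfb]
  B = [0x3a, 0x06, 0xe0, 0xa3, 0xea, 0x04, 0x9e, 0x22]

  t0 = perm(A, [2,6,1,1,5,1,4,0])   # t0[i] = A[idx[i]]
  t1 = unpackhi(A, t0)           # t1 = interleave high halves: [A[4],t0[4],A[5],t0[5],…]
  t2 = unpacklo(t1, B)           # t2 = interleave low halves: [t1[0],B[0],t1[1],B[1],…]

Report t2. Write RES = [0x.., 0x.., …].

  t0: 18 c3 6f 6f 3e 6f 52 23
  t1: 52 3e 3e 6f c3 52 fb 23
  t2: 52 3a 3e 06 3e e0 6f a3

RES = [ 0x52  0x3a  0x3e  0x06  0x3e  0xe0  0x6f  0xa3 ]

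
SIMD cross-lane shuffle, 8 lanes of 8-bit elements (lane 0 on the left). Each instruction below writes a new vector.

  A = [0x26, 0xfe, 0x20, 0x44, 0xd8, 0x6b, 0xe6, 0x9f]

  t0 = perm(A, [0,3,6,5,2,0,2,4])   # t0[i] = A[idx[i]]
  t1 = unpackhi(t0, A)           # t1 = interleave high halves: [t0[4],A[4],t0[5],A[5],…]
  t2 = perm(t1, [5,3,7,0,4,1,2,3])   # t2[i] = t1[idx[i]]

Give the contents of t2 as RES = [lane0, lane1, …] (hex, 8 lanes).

  t0: 26 44 e6 6b 20 26 20 d8
  t1: 20 d8 26 6b 20 e6 d8 9f
  t2: e6 6b 9f 20 20 d8 26 6b

RES = [0xe6, 0x6b, 0x9f, 0x20, 0x20, 0xd8, 0x26, 0x6b]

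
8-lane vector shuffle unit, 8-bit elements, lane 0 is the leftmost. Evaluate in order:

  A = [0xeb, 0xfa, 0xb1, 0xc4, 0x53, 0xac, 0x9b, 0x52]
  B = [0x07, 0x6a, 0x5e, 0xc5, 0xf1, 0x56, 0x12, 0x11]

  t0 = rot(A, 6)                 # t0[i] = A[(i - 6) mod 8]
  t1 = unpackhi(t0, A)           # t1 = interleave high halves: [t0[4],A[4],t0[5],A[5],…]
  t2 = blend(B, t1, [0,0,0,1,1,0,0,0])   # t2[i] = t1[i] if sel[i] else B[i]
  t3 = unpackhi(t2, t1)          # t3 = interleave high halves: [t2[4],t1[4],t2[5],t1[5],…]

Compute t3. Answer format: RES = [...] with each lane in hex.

RES = [ 0xeb  0xeb  0x56  0x9b  0x12  0xfa  0x11  0x52 ]

→ t0 |b1|c4|53|ac|9b|52|eb|fa|
→ t1 |9b|53|52|ac|eb|9b|fa|52|
→ t2 |07|6a|5e|ac|eb|56|12|11|
→ t3 |eb|eb|56|9b|12|fa|11|52|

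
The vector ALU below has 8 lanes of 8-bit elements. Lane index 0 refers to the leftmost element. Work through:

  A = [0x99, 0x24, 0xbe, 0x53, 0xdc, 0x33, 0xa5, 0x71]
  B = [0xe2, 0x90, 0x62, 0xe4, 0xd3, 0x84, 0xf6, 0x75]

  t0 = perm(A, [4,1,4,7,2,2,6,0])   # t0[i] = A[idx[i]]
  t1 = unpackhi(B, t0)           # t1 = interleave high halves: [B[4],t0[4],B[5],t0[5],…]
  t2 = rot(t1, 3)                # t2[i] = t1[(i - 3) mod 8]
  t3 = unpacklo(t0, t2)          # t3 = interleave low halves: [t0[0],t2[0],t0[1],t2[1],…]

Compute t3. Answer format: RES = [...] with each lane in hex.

RES = [ 0xdc  0xa5  0x24  0x75  0xdc  0x99  0x71  0xd3 ]

t0 = [0xdc, 0x24, 0xdc, 0x71, 0xbe, 0xbe, 0xa5, 0x99]
t1 = [0xd3, 0xbe, 0x84, 0xbe, 0xf6, 0xa5, 0x75, 0x99]
t2 = [0xa5, 0x75, 0x99, 0xd3, 0xbe, 0x84, 0xbe, 0xf6]
t3 = [0xdc, 0xa5, 0x24, 0x75, 0xdc, 0x99, 0x71, 0xd3]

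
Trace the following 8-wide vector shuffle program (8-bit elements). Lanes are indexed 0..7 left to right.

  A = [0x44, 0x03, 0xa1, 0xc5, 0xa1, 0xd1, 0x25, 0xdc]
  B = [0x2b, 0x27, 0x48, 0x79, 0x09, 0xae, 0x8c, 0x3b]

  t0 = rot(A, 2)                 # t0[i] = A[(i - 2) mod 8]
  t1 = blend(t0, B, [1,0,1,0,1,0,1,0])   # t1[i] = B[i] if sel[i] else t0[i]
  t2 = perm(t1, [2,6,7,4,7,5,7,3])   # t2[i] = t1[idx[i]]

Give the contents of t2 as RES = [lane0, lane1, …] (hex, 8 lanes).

  t0: 25 dc 44 03 a1 c5 a1 d1
  t1: 2b dc 48 03 09 c5 8c d1
  t2: 48 8c d1 09 d1 c5 d1 03

RES = [0x48, 0x8c, 0xd1, 0x09, 0xd1, 0xc5, 0xd1, 0x03]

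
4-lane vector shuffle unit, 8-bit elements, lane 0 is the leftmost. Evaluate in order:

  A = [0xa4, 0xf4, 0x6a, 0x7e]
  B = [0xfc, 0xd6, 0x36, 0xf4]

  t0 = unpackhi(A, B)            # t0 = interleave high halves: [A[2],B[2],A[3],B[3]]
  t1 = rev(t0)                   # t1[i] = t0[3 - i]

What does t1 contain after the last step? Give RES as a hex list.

RES = [0xf4, 0x7e, 0x36, 0x6a]

t0 = [0x6a, 0x36, 0x7e, 0xf4]
t1 = [0xf4, 0x7e, 0x36, 0x6a]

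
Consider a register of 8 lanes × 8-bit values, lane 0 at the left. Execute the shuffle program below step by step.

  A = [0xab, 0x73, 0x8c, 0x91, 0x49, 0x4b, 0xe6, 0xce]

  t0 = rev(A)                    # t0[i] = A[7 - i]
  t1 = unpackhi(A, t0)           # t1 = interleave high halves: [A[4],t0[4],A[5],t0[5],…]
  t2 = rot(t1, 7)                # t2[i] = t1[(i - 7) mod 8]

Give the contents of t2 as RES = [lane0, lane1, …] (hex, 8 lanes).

RES = [ 0x91  0x4b  0x8c  0xe6  0x73  0xce  0xab  0x49 ]

t0 = [0xce, 0xe6, 0x4b, 0x49, 0x91, 0x8c, 0x73, 0xab]
t1 = [0x49, 0x91, 0x4b, 0x8c, 0xe6, 0x73, 0xce, 0xab]
t2 = [0x91, 0x4b, 0x8c, 0xe6, 0x73, 0xce, 0xab, 0x49]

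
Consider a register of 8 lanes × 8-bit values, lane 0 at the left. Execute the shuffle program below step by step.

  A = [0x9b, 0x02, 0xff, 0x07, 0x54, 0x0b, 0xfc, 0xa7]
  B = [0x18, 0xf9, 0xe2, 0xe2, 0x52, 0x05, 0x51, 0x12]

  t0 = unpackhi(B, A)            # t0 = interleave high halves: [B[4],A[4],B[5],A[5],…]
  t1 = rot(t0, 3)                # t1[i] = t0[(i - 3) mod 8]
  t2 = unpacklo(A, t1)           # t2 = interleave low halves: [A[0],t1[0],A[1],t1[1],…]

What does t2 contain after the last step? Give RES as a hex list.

  t0: 52 54 05 0b 51 fc 12 a7
  t1: fc 12 a7 52 54 05 0b 51
  t2: 9b fc 02 12 ff a7 07 52

RES = [0x9b, 0xfc, 0x02, 0x12, 0xff, 0xa7, 0x07, 0x52]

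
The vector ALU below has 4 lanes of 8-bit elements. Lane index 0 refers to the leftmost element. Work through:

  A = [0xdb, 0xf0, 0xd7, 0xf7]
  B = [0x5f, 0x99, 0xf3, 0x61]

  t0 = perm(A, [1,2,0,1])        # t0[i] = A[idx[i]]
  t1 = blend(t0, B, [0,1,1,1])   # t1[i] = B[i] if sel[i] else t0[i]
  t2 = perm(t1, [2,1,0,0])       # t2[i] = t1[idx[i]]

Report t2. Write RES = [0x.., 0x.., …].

RES = [ 0xf3  0x99  0xf0  0xf0 ]

→ t0 |f0|d7|db|f0|
→ t1 |f0|99|f3|61|
→ t2 |f3|99|f0|f0|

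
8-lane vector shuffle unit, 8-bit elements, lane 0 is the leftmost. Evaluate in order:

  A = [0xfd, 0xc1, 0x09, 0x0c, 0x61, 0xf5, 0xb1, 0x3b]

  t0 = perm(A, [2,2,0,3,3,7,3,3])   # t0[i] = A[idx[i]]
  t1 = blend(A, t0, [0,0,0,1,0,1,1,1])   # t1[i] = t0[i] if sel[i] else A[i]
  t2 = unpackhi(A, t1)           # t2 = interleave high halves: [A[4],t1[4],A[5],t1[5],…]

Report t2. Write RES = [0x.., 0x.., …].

RES = [ 0x61  0x61  0xf5  0x3b  0xb1  0x0c  0x3b  0x0c ]

→ t0 |09|09|fd|0c|0c|3b|0c|0c|
→ t1 |fd|c1|09|0c|61|3b|0c|0c|
→ t2 |61|61|f5|3b|b1|0c|3b|0c|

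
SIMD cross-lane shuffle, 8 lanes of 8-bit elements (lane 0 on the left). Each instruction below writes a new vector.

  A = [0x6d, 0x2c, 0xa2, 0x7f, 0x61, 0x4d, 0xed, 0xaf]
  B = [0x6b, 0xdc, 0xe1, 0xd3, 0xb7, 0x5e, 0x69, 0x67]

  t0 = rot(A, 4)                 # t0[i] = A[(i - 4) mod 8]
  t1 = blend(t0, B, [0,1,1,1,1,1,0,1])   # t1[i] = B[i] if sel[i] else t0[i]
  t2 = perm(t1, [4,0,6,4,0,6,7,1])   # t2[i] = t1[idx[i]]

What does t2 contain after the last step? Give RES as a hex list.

  t0: 61 4d ed af 6d 2c a2 7f
  t1: 61 dc e1 d3 b7 5e a2 67
  t2: b7 61 a2 b7 61 a2 67 dc

RES = [ 0xb7  0x61  0xa2  0xb7  0x61  0xa2  0x67  0xdc ]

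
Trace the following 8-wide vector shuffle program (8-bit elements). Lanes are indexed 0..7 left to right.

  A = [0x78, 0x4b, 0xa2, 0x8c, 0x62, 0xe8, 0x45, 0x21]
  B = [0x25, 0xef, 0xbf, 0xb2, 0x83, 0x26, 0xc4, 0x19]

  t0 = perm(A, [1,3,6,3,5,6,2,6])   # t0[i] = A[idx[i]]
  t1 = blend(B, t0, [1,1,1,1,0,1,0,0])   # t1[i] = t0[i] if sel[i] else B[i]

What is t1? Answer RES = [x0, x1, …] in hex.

RES = [ 0x4b  0x8c  0x45  0x8c  0x83  0x45  0xc4  0x19 ]

t0 = [0x4b, 0x8c, 0x45, 0x8c, 0xe8, 0x45, 0xa2, 0x45]
t1 = [0x4b, 0x8c, 0x45, 0x8c, 0x83, 0x45, 0xc4, 0x19]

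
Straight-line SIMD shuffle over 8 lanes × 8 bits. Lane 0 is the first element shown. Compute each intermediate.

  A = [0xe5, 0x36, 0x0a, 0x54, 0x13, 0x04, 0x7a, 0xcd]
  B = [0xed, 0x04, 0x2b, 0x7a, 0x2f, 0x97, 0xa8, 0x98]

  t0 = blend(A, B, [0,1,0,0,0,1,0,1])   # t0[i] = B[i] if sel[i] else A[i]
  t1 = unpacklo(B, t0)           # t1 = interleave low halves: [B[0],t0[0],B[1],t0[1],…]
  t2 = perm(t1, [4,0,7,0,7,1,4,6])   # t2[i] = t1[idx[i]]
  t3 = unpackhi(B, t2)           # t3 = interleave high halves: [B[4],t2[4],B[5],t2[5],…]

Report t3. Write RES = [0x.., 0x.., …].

RES = [ 0x2f  0x54  0x97  0xe5  0xa8  0x2b  0x98  0x7a ]

t0 = [0xe5, 0x04, 0x0a, 0x54, 0x13, 0x97, 0x7a, 0x98]
t1 = [0xed, 0xe5, 0x04, 0x04, 0x2b, 0x0a, 0x7a, 0x54]
t2 = [0x2b, 0xed, 0x54, 0xed, 0x54, 0xe5, 0x2b, 0x7a]
t3 = [0x2f, 0x54, 0x97, 0xe5, 0xa8, 0x2b, 0x98, 0x7a]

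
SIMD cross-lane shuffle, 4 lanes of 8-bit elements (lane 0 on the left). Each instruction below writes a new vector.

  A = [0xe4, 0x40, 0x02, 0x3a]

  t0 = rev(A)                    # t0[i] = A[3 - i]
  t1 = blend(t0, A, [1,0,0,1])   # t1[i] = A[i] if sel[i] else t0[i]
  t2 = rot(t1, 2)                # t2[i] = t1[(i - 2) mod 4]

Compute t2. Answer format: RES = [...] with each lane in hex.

RES = [0x40, 0x3a, 0xe4, 0x02]

t0 = [0x3a, 0x02, 0x40, 0xe4]
t1 = [0xe4, 0x02, 0x40, 0x3a]
t2 = [0x40, 0x3a, 0xe4, 0x02]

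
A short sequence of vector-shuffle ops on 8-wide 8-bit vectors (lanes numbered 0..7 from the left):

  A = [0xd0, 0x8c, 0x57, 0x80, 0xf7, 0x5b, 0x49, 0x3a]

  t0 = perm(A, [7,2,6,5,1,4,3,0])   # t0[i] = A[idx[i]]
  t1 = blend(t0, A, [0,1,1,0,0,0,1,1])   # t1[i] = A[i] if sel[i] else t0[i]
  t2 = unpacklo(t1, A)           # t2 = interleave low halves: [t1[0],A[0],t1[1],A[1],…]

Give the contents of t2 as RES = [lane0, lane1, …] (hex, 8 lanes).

  t0: 3a 57 49 5b 8c f7 80 d0
  t1: 3a 8c 57 5b 8c f7 49 3a
  t2: 3a d0 8c 8c 57 57 5b 80

RES = [0x3a, 0xd0, 0x8c, 0x8c, 0x57, 0x57, 0x5b, 0x80]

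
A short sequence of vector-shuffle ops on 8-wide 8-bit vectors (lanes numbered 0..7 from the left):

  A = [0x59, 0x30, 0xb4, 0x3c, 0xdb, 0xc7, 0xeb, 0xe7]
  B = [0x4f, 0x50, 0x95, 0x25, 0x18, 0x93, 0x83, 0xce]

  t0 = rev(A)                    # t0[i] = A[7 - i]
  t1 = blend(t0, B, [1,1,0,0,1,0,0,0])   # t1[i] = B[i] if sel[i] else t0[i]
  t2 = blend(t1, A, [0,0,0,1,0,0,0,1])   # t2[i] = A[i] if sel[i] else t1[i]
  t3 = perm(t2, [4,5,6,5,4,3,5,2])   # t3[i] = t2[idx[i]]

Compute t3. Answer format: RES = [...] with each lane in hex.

RES = [0x18, 0xb4, 0x30, 0xb4, 0x18, 0x3c, 0xb4, 0xc7]

→ t0 |e7|eb|c7|db|3c|b4|30|59|
→ t1 |4f|50|c7|db|18|b4|30|59|
→ t2 |4f|50|c7|3c|18|b4|30|e7|
→ t3 |18|b4|30|b4|18|3c|b4|c7|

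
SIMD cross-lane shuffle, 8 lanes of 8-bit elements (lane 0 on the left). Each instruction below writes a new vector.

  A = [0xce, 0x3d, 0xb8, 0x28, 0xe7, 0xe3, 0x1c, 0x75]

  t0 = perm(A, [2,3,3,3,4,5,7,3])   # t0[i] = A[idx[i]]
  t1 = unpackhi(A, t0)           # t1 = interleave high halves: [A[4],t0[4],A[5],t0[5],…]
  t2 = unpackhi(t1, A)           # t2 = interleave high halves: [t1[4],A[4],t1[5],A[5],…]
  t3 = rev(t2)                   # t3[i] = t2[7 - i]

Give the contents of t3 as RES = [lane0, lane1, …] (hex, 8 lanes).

→ t0 |b8|28|28|28|e7|e3|75|28|
→ t1 |e7|e7|e3|e3|1c|75|75|28|
→ t2 |1c|e7|75|e3|75|1c|28|75|
→ t3 |75|28|1c|75|e3|75|e7|1c|

RES = [0x75, 0x28, 0x1c, 0x75, 0xe3, 0x75, 0xe7, 0x1c]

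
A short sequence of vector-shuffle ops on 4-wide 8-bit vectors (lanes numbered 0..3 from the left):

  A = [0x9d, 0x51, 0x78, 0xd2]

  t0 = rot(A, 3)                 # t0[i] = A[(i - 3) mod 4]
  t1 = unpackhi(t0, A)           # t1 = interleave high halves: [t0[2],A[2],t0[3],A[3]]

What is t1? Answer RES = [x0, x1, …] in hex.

→ t0 |51|78|d2|9d|
→ t1 |d2|78|9d|d2|

RES = [0xd2, 0x78, 0x9d, 0xd2]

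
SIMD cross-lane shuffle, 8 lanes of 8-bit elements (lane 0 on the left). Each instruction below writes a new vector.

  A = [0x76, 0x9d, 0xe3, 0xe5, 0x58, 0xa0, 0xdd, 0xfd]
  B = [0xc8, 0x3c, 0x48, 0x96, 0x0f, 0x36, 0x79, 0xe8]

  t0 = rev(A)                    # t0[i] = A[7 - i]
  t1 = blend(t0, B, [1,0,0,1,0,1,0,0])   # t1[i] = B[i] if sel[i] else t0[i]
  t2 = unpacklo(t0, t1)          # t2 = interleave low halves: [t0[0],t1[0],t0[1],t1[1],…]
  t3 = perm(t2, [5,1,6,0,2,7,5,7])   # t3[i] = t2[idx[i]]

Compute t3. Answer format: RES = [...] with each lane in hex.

RES = [ 0xa0  0xc8  0x58  0xfd  0xdd  0x96  0xa0  0x96 ]

t0 = [0xfd, 0xdd, 0xa0, 0x58, 0xe5, 0xe3, 0x9d, 0x76]
t1 = [0xc8, 0xdd, 0xa0, 0x96, 0xe5, 0x36, 0x9d, 0x76]
t2 = [0xfd, 0xc8, 0xdd, 0xdd, 0xa0, 0xa0, 0x58, 0x96]
t3 = [0xa0, 0xc8, 0x58, 0xfd, 0xdd, 0x96, 0xa0, 0x96]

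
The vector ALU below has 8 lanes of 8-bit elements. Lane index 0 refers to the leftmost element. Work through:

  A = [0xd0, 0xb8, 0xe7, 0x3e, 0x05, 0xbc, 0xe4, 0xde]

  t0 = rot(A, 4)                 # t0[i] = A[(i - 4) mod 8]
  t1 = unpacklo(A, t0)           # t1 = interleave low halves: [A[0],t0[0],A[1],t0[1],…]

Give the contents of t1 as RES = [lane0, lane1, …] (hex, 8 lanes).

  t0: 05 bc e4 de d0 b8 e7 3e
  t1: d0 05 b8 bc e7 e4 3e de

RES = [0xd0, 0x05, 0xb8, 0xbc, 0xe7, 0xe4, 0x3e, 0xde]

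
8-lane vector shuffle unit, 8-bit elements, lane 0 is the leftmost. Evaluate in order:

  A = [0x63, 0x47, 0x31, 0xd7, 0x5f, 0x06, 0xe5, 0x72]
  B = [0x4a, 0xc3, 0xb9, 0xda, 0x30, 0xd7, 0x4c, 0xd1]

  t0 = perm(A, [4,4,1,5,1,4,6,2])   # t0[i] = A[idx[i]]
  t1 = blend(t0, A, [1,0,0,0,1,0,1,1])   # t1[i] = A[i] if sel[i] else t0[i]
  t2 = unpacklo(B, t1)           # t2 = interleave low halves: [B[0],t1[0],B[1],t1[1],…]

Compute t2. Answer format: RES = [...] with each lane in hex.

  t0: 5f 5f 47 06 47 5f e5 31
  t1: 63 5f 47 06 5f 5f e5 72
  t2: 4a 63 c3 5f b9 47 da 06

RES = [0x4a, 0x63, 0xc3, 0x5f, 0xb9, 0x47, 0xda, 0x06]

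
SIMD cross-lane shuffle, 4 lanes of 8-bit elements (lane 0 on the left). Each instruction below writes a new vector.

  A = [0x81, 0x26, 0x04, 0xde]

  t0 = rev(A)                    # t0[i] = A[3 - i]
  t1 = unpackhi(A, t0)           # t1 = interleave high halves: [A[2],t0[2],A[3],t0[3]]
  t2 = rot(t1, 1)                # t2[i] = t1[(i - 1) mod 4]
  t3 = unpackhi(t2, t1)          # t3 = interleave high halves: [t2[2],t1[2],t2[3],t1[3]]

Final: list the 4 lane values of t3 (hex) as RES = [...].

RES = [ 0x26  0xde  0xde  0x81 ]

→ t0 |de|04|26|81|
→ t1 |04|26|de|81|
→ t2 |81|04|26|de|
→ t3 |26|de|de|81|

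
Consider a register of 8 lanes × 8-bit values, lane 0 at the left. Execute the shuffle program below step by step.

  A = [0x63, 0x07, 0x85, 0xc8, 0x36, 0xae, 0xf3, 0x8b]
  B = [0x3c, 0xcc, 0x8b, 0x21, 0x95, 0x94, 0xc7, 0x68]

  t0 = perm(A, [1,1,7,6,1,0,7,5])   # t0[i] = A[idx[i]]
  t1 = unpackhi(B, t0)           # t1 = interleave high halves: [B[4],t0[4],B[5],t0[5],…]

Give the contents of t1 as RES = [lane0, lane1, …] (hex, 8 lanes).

t0 = [0x07, 0x07, 0x8b, 0xf3, 0x07, 0x63, 0x8b, 0xae]
t1 = [0x95, 0x07, 0x94, 0x63, 0xc7, 0x8b, 0x68, 0xae]

RES = [0x95, 0x07, 0x94, 0x63, 0xc7, 0x8b, 0x68, 0xae]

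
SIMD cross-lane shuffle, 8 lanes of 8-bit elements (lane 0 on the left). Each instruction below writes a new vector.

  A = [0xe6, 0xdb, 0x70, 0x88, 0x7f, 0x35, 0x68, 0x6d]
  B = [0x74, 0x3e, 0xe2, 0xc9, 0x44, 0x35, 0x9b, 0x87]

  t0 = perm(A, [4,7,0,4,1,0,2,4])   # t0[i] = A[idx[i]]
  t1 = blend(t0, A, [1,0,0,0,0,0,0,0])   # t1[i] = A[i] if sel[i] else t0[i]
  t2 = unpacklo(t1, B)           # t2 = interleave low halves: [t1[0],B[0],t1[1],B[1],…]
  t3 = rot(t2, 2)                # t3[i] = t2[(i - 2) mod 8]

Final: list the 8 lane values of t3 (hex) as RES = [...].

t0 = [0x7f, 0x6d, 0xe6, 0x7f, 0xdb, 0xe6, 0x70, 0x7f]
t1 = [0xe6, 0x6d, 0xe6, 0x7f, 0xdb, 0xe6, 0x70, 0x7f]
t2 = [0xe6, 0x74, 0x6d, 0x3e, 0xe6, 0xe2, 0x7f, 0xc9]
t3 = [0x7f, 0xc9, 0xe6, 0x74, 0x6d, 0x3e, 0xe6, 0xe2]

RES = [0x7f, 0xc9, 0xe6, 0x74, 0x6d, 0x3e, 0xe6, 0xe2]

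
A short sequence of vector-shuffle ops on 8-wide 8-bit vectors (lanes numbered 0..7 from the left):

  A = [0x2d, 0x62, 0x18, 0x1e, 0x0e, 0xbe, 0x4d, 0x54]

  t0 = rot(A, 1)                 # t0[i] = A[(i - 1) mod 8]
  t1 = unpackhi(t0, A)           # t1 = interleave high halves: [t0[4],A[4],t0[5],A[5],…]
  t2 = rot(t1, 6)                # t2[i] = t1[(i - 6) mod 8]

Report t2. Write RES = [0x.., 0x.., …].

→ t0 |54|2d|62|18|1e|0e|be|4d|
→ t1 |1e|0e|0e|be|be|4d|4d|54|
→ t2 |0e|be|be|4d|4d|54|1e|0e|

RES = [ 0x0e  0xbe  0xbe  0x4d  0x4d  0x54  0x1e  0x0e ]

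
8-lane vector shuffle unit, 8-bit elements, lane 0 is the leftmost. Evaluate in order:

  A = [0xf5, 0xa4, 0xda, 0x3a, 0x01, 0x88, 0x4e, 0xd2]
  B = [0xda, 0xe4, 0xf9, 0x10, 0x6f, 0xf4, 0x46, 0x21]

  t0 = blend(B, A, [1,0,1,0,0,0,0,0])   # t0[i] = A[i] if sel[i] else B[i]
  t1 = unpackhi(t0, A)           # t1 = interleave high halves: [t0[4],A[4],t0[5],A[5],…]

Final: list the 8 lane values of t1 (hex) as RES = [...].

  t0: f5 e4 da 10 6f f4 46 21
  t1: 6f 01 f4 88 46 4e 21 d2

RES = [ 0x6f  0x01  0xf4  0x88  0x46  0x4e  0x21  0xd2 ]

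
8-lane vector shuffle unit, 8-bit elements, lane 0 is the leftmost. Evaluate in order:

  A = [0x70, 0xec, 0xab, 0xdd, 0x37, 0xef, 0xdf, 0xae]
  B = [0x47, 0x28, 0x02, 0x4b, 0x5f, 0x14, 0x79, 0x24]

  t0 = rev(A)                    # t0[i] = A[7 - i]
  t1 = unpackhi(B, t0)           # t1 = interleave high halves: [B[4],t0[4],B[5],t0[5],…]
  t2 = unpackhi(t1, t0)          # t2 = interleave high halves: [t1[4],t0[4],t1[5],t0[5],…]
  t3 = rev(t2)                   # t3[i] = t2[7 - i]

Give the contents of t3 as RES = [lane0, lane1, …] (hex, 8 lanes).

RES = [ 0x70  0x70  0xec  0x24  0xab  0xec  0xdd  0x79 ]

→ t0 |ae|df|ef|37|dd|ab|ec|70|
→ t1 |5f|dd|14|ab|79|ec|24|70|
→ t2 |79|dd|ec|ab|24|ec|70|70|
→ t3 |70|70|ec|24|ab|ec|dd|79|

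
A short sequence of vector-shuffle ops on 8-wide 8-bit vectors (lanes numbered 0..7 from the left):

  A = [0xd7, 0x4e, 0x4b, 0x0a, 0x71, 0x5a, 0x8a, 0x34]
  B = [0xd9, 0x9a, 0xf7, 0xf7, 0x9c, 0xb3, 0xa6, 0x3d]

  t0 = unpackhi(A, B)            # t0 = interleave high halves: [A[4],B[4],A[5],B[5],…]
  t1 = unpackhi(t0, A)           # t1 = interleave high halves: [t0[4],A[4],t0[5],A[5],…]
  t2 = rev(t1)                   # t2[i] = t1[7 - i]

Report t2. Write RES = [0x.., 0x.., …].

t0 = [0x71, 0x9c, 0x5a, 0xb3, 0x8a, 0xa6, 0x34, 0x3d]
t1 = [0x8a, 0x71, 0xa6, 0x5a, 0x34, 0x8a, 0x3d, 0x34]
t2 = [0x34, 0x3d, 0x8a, 0x34, 0x5a, 0xa6, 0x71, 0x8a]

RES = [0x34, 0x3d, 0x8a, 0x34, 0x5a, 0xa6, 0x71, 0x8a]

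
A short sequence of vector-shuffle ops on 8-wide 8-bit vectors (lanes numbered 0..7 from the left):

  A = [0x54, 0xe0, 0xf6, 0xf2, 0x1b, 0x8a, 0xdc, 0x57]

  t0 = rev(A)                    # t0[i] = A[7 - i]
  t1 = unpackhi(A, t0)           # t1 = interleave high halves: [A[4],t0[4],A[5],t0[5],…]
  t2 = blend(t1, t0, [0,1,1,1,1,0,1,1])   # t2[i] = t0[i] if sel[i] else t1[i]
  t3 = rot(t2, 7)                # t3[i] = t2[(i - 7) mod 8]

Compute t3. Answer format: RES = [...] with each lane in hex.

  t0: 57 dc 8a 1b f2 f6 e0 54
  t1: 1b f2 8a f6 dc e0 57 54
  t2: 1b dc 8a 1b f2 e0 e0 54
  t3: dc 8a 1b f2 e0 e0 54 1b

RES = [0xdc, 0x8a, 0x1b, 0xf2, 0xe0, 0xe0, 0x54, 0x1b]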